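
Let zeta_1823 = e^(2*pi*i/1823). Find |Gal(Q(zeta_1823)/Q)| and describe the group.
|Gal(Q(zeta_1823)/Q)| = phi(1823) = 1822; group ≅ (Z/1823Z)^* ≅ Z/1822Z

The n-th cyclotomic polynomial Φ_1823(x) is the minimal polynomial of zeta_1823 over Q and has degree phi(1823) = 1822. So Q(zeta_1823) is a degree-1822 Galois extension with Galois group (Z/1823Z)^*. (Z/1823Z)^* is cyclic since 1823 is an odd prime power (or 4). Hence Gal(Q(zeta_1823)/Q) ≅ Z/1822Z.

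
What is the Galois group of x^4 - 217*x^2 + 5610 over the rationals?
Gal(K/Q) = V_4 (Klein four-group, Z/2Z × Z/2Z)

f factors as (x^2 - 187)(x^2 - 30), so the splitting field is K = Q(sqrt(187), sqrt(30)). The elements 187, 30, 5610 are all non-squares in Q, so sqrt(187) and sqrt(30) generate independent quadratic extensions. Thus [K:Q] = 4 and Gal(K/Q) is generated by the two order-2 automorphisms sqrt(187) ↦ -sqrt(187) and sqrt(30) ↦ -sqrt(30), giving V_4.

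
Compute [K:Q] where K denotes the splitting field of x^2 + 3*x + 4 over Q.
[K:Q] = 2

The discriminant of x^2 + (3)*x + (4) is b^2 - 4c = 9 - (16) = -7. Since -7 is not a perfect square in Q, the polynomial is irreducible over Q. Its two roots generate a degree-2 extension, so [K:Q] = 2.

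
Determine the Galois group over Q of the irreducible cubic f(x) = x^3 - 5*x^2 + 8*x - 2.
Gal(K/Q) = S_3 (symmetric group of order 6)

Compute the discriminant of x^3 + (-5)*x^2 + (8)*x + (-2): Δ = -116. Since Δ is not a rational square, the Galois group is not contained in A_3; it must be the full S_3 (irreducibility of the cubic rules out anything smaller).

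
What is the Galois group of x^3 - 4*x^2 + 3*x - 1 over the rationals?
Gal(K/Q) = S_3 (symmetric group of order 6)

Compute the discriminant of x^3 + (-4)*x^2 + (3)*x + (-1): Δ = -31. Since Δ is not a rational square, the Galois group is not contained in A_3; it must be the full S_3 (irreducibility of the cubic rules out anything smaller).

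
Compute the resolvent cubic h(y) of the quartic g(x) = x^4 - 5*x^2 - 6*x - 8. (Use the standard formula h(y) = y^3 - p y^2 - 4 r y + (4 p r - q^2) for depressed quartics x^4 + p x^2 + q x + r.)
h(y) = y^3 + 5*y^2 + 32*y + 124

Identify coefficients: p = -5, q = -6, r = -8.
Plug into h(y) = y^3 - p y^2 - 4 r y + (4 p r - q^2):
  h(y) = y^3 - (-5) y^2 - 4*(-8) y + (4*(-5)*(-8) - (-6)^2)
       = y^3 + (5) y^2 + (32) y + (124).
Simplifying: h(y) = y^3 + 5*y^2 + 32*y + 124.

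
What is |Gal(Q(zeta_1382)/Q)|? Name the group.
|Gal(Q(zeta_1382)/Q)| = phi(1382) = 690; group ≅ (Z/1382Z)^* ≅ Z/690Z

The n-th cyclotomic polynomial Φ_1382(x) is the minimal polynomial of zeta_1382 over Q and has degree phi(1382) = 690. So Q(zeta_1382) is a degree-690 Galois extension with Galois group (Z/1382Z)^*. By CRT, (Z/1382Z)^* ≅ (Z/2Z)^* × (Z/691Z)^*. Each prime-power unit group is (Z/2Z)^* ≅ trivial group (order 1); (Z/691Z)^* ≅ Z/690Z. Hence Gal(Q(zeta_1382)/Q) ≅ Z/690Z.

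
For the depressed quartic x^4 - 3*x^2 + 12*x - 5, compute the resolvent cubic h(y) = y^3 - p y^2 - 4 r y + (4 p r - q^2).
h(y) = y^3 + 3*y^2 + 20*y - 84

Identify coefficients: p = -3, q = 12, r = -5.
Plug into h(y) = y^3 - p y^2 - 4 r y + (4 p r - q^2):
  h(y) = y^3 - (-3) y^2 - 4*(-5) y + (4*(-3)*(-5) - (12)^2)
       = y^3 + (3) y^2 + (20) y + (-84).
Simplifying: h(y) = y^3 + 3*y^2 + 20*y - 84.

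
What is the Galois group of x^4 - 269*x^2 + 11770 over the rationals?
Gal(K/Q) = V_4 (Klein four-group, Z/2Z × Z/2Z)

f factors as (x^2 - 55)(x^2 - 214), so the splitting field is K = Q(sqrt(55), sqrt(214)). The elements 55, 214, 11770 are all non-squares in Q, so sqrt(55) and sqrt(214) generate independent quadratic extensions. Thus [K:Q] = 4 and Gal(K/Q) is generated by the two order-2 automorphisms sqrt(55) ↦ -sqrt(55) and sqrt(214) ↦ -sqrt(214), giving V_4.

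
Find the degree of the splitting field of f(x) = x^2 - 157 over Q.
[K:Q] = 2

The polynomial x^2 - 157 is irreducible over Q since 157 is not a perfect square. Its splitting field is Q(sqrt(157)), which has degree 2 over Q.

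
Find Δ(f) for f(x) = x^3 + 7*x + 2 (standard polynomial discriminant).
Δ = -1480

For a depressed cubic x^3 + p x + q the discriminant is Δ = -4 p^3 - 27 q^2 = -4*(7)^3 - 27*(2)^2 = -1372 - 108 = -1480.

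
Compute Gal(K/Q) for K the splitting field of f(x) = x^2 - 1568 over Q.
Gal(K/Q) = Z/2Z (cyclic of order 2)

x^2 - 1568 is irreducible over Q since 1568 is not a rational square. The splitting field Q(sqrt(1568)) has degree 2 over Q, and its unique nontrivial automorphism is sqrt(1568) ↦ -sqrt(1568). Hence Gal(Q(sqrt(1568))/Q) = Z/2Z.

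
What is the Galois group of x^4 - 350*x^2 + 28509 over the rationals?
Gal(K/Q) = V_4 (Klein four-group, Z/2Z × Z/2Z)

f factors as (x^2 - 129)(x^2 - 221), so the splitting field is K = Q(sqrt(129), sqrt(221)). The elements 129, 221, 28509 are all non-squares in Q, so sqrt(129) and sqrt(221) generate independent quadratic extensions. Thus [K:Q] = 4 and Gal(K/Q) is generated by the two order-2 automorphisms sqrt(129) ↦ -sqrt(129) and sqrt(221) ↦ -sqrt(221), giving V_4.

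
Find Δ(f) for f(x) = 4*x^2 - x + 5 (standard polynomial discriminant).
Δ = -79

For a quadratic a x^2 + b x + c the discriminant is Δ = b^2 - 4ac = (-1)^2 - 4*(4)*(5) = 1 - (80) = -79.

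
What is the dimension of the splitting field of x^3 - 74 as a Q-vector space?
[K:Q] = 6

x^3 - 74 has one real root r = 74^(1/3) and two complex roots r*zeta_3, r*zeta_3^2 where zeta_3 = e^(2*pi*i/3). The splitting field is Q(r, zeta_3). [Q(r):Q] = 3 and [Q(zeta_3):Q] = 2 with gcd = 1, so [Q(r, zeta_3):Q] = 3 * 2 = 6.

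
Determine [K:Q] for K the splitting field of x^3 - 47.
[K:Q] = 6

x^3 - 47 has one real root r = 47^(1/3) and two complex roots r*zeta_3, r*zeta_3^2 where zeta_3 = e^(2*pi*i/3). The splitting field is Q(r, zeta_3). [Q(r):Q] = 3 and [Q(zeta_3):Q] = 2 with gcd = 1, so [Q(r, zeta_3):Q] = 3 * 2 = 6.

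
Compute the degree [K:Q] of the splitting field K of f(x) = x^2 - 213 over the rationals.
[K:Q] = 2

The polynomial x^2 - 213 is irreducible over Q since 213 is not a perfect square. Its splitting field is Q(sqrt(213)), which has degree 2 over Q.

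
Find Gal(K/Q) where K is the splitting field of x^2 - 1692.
Gal(K/Q) = Z/2Z (cyclic of order 2)

x^2 - 1692 is irreducible over Q since 1692 is not a rational square. The splitting field Q(sqrt(1692)) has degree 2 over Q, and its unique nontrivial automorphism is sqrt(1692) ↦ -sqrt(1692). Hence Gal(Q(sqrt(1692))/Q) = Z/2Z.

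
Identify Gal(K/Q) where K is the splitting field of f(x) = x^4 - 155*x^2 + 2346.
Gal(K/Q) = V_4 (Klein four-group, Z/2Z × Z/2Z)

f factors as (x^2 - 17)(x^2 - 138), so the splitting field is K = Q(sqrt(17), sqrt(138)). The elements 17, 138, 2346 are all non-squares in Q, so sqrt(17) and sqrt(138) generate independent quadratic extensions. Thus [K:Q] = 4 and Gal(K/Q) is generated by the two order-2 automorphisms sqrt(17) ↦ -sqrt(17) and sqrt(138) ↦ -sqrt(138), giving V_4.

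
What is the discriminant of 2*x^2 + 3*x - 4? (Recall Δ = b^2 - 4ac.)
Δ = 41

For a quadratic a x^2 + b x + c the discriminant is Δ = b^2 - 4ac = (3)^2 - 4*(2)*(-4) = 9 - (-32) = 41.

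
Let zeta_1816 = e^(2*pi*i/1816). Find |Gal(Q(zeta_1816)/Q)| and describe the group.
|Gal(Q(zeta_1816)/Q)| = phi(1816) = 904; group ≅ (Z/1816Z)^* ≅ Z/2Z × Z/2Z × Z/226Z

The n-th cyclotomic polynomial Φ_1816(x) is the minimal polynomial of zeta_1816 over Q and has degree phi(1816) = 904. So Q(zeta_1816) is a degree-904 Galois extension with Galois group (Z/1816Z)^*. By CRT, (Z/1816Z)^* ≅ (Z/8Z)^* × (Z/227Z)^*. Each prime-power unit group is (Z/8Z)^* ≅ Z/2Z × Z/2Z; (Z/227Z)^* ≅ Z/226Z. Hence Gal(Q(zeta_1816)/Q) ≅ Z/2Z × Z/2Z × Z/226Z.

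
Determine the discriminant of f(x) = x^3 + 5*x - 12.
Δ = -4388

For a depressed cubic x^3 + p x + q the discriminant is Δ = -4 p^3 - 27 q^2 = -4*(5)^3 - 27*(-12)^2 = -500 - 3888 = -4388.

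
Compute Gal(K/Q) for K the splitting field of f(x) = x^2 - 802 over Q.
Gal(K/Q) = Z/2Z (cyclic of order 2)

x^2 - 802 is irreducible over Q since 802 is not a rational square. The splitting field Q(sqrt(802)) has degree 2 over Q, and its unique nontrivial automorphism is sqrt(802) ↦ -sqrt(802). Hence Gal(Q(sqrt(802))/Q) = Z/2Z.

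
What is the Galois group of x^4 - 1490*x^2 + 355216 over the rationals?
Gal(K/Q) = Z/2Z (cyclic of order 2)

f factors as (x^2 - 1192)(x^2 - 298), so the splitting field is K = Q(sqrt(1192), sqrt(298)). The squarefree part of 1192 is 298 and the squarefree part of 298 is also 298, so sqrt(1192) and sqrt(298) are both rational multiples of sqrt(298). Hence Q(sqrt(1192)) = Q(sqrt(298)) = Q(sqrt(298)), and the splitting field collapses to a single degree-2 extension with Galois group Z/2Z.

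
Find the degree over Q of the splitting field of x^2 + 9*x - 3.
[K:Q] = 2

The discriminant of x^2 + (9)*x + (-3) is b^2 - 4c = 81 - (-12) = 93. Since 93 is not a perfect square in Q, the polynomial is irreducible over Q. Its two roots generate a degree-2 extension, so [K:Q] = 2.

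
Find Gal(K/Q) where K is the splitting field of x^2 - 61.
Gal(K/Q) = Z/2Z (cyclic of order 2)

x^2 - 61 is irreducible over Q since 61 is not a rational square. The splitting field Q(sqrt(61)) has degree 2 over Q, and its unique nontrivial automorphism is sqrt(61) ↦ -sqrt(61). Hence Gal(Q(sqrt(61))/Q) = Z/2Z.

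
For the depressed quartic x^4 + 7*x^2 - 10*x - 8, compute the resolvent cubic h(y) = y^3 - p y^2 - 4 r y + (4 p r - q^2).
h(y) = y^3 - 7*y^2 + 32*y - 324

Identify coefficients: p = 7, q = -10, r = -8.
Plug into h(y) = y^3 - p y^2 - 4 r y + (4 p r - q^2):
  h(y) = y^3 - (7) y^2 - 4*(-8) y + (4*(7)*(-8) - (-10)^2)
       = y^3 + (-7) y^2 + (32) y + (-324).
Simplifying: h(y) = y^3 - 7*y^2 + 32*y - 324.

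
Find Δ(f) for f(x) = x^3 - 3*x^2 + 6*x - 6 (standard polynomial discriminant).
Δ = -216

For x^3 + a x^2 + b x + c the discriminant is Δ = 18 a b c - 4 a^3 c + a^2 b^2 - 4 b^3 - 27 c^2.
Plug a = -3, b = 6, c = -6:
  18*(-3)*(6)*(-6) - 4*(-3)^3*(-6) + (-3)^2*(6)^2 - 4*(6)^3 - 27*(-6)^2
  = 1944 + (-648) + 324 + (-864) + (-972)
  = -216.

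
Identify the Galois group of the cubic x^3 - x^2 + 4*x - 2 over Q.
Gal(K/Q) = S_3 (symmetric group of order 6)

Compute the discriminant of x^3 + (-1)*x^2 + (4)*x + (-2): Δ = -212. Since Δ is not a rational square, the Galois group is not contained in A_3; it must be the full S_3 (irreducibility of the cubic rules out anything smaller).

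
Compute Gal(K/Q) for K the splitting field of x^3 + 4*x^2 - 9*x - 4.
Gal(K/Q) = A_3 (cyclic of order 3)

Compute the discriminant of x^3 + (4)*x^2 + (-9)*x + (-4): Δ = 7396. Since Δ is a perfect square (Δ = 86^2), the Galois group is contained in A_3. Irreducibility forces the group to be transitive on three roots, so Gal = A_3.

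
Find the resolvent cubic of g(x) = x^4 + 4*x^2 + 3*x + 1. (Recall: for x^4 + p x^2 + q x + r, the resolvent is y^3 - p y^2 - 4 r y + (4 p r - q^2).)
h(y) = y^3 - 4*y^2 - 4*y + 7

Identify coefficients: p = 4, q = 3, r = 1.
Plug into h(y) = y^3 - p y^2 - 4 r y + (4 p r - q^2):
  h(y) = y^3 - (4) y^2 - 4*(1) y + (4*(4)*(1) - (3)^2)
       = y^3 + (-4) y^2 + (-4) y + (7).
Simplifying: h(y) = y^3 - 4*y^2 - 4*y + 7.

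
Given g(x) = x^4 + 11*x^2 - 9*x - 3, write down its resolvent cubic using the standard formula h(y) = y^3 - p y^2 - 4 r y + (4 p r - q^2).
h(y) = y^3 - 11*y^2 + 12*y - 213

Identify coefficients: p = 11, q = -9, r = -3.
Plug into h(y) = y^3 - p y^2 - 4 r y + (4 p r - q^2):
  h(y) = y^3 - (11) y^2 - 4*(-3) y + (4*(11)*(-3) - (-9)^2)
       = y^3 + (-11) y^2 + (12) y + (-213).
Simplifying: h(y) = y^3 - 11*y^2 + 12*y - 213.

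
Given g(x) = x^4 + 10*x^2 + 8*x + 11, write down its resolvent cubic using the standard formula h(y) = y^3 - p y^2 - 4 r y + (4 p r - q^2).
h(y) = y^3 - 10*y^2 - 44*y + 376

Identify coefficients: p = 10, q = 8, r = 11.
Plug into h(y) = y^3 - p y^2 - 4 r y + (4 p r - q^2):
  h(y) = y^3 - (10) y^2 - 4*(11) y + (4*(10)*(11) - (8)^2)
       = y^3 + (-10) y^2 + (-44) y + (376).
Simplifying: h(y) = y^3 - 10*y^2 - 44*y + 376.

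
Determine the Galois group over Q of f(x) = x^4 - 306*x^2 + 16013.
Gal(K/Q) = V_4 (Klein four-group, Z/2Z × Z/2Z)

f factors as (x^2 - 239)(x^2 - 67), so the splitting field is K = Q(sqrt(239), sqrt(67)). The elements 239, 67, 16013 are all non-squares in Q, so sqrt(239) and sqrt(67) generate independent quadratic extensions. Thus [K:Q] = 4 and Gal(K/Q) is generated by the two order-2 automorphisms sqrt(239) ↦ -sqrt(239) and sqrt(67) ↦ -sqrt(67), giving V_4.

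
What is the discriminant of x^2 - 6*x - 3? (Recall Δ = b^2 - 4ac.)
Δ = 48

For a quadratic a x^2 + b x + c the discriminant is Δ = b^2 - 4ac = (-6)^2 - 4*(1)*(-3) = 36 - (-12) = 48.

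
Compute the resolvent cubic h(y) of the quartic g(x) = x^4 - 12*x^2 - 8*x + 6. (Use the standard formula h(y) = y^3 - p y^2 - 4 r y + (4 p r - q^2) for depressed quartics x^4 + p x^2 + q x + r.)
h(y) = y^3 + 12*y^2 - 24*y - 352

Identify coefficients: p = -12, q = -8, r = 6.
Plug into h(y) = y^3 - p y^2 - 4 r y + (4 p r - q^2):
  h(y) = y^3 - (-12) y^2 - 4*(6) y + (4*(-12)*(6) - (-8)^2)
       = y^3 + (12) y^2 + (-24) y + (-352).
Simplifying: h(y) = y^3 + 12*y^2 - 24*y - 352.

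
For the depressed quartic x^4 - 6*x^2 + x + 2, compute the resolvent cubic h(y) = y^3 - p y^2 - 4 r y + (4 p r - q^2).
h(y) = y^3 + 6*y^2 - 8*y - 49

Identify coefficients: p = -6, q = 1, r = 2.
Plug into h(y) = y^3 - p y^2 - 4 r y + (4 p r - q^2):
  h(y) = y^3 - (-6) y^2 - 4*(2) y + (4*(-6)*(2) - (1)^2)
       = y^3 + (6) y^2 + (-8) y + (-49).
Simplifying: h(y) = y^3 + 6*y^2 - 8*y - 49.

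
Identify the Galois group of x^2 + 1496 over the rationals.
Gal(K/Q) = Z/2Z (cyclic of order 2)

x^2 + 1496 is irreducible over Q since -1496 is not a rational square. The splitting field Q(sqrt(-1496)) has degree 2 over Q, and its unique nontrivial automorphism is sqrt(-1496) ↦ -sqrt(-1496). Hence Gal(Q(sqrt(-1496))/Q) = Z/2Z.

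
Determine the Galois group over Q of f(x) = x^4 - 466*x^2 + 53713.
Gal(K/Q) = V_4 (Klein four-group, Z/2Z × Z/2Z)

f factors as (x^2 - 209)(x^2 - 257), so the splitting field is K = Q(sqrt(209), sqrt(257)). The elements 209, 257, 53713 are all non-squares in Q, so sqrt(209) and sqrt(257) generate independent quadratic extensions. Thus [K:Q] = 4 and Gal(K/Q) is generated by the two order-2 automorphisms sqrt(209) ↦ -sqrt(209) and sqrt(257) ↦ -sqrt(257), giving V_4.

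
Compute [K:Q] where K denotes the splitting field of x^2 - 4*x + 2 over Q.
[K:Q] = 2

The discriminant of x^2 + (-4)*x + (2) is b^2 - 4c = 16 - (8) = 8. Since 8 is not a perfect square in Q, the polynomial is irreducible over Q. Its two roots generate a degree-2 extension, so [K:Q] = 2.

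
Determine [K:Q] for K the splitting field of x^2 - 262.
[K:Q] = 2

The polynomial x^2 - 262 is irreducible over Q since 262 is not a perfect square. Its splitting field is Q(sqrt(262)), which has degree 2 over Q.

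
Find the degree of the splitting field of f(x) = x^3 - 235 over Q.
[K:Q] = 6

x^3 - 235 has one real root r = 235^(1/3) and two complex roots r*zeta_3, r*zeta_3^2 where zeta_3 = e^(2*pi*i/3). The splitting field is Q(r, zeta_3). [Q(r):Q] = 3 and [Q(zeta_3):Q] = 2 with gcd = 1, so [Q(r, zeta_3):Q] = 3 * 2 = 6.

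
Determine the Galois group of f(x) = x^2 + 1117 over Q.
Gal(K/Q) = Z/2Z (cyclic of order 2)

x^2 + 1117 is irreducible over Q since -1117 is not a rational square. The splitting field Q(sqrt(-1117)) has degree 2 over Q, and its unique nontrivial automorphism is sqrt(-1117) ↦ -sqrt(-1117). Hence Gal(Q(sqrt(-1117))/Q) = Z/2Z.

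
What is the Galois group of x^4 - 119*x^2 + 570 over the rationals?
Gal(K/Q) = V_4 (Klein four-group, Z/2Z × Z/2Z)

f factors as (x^2 - 114)(x^2 - 5), so the splitting field is K = Q(sqrt(114), sqrt(5)). The elements 114, 5, 570 are all non-squares in Q, so sqrt(114) and sqrt(5) generate independent quadratic extensions. Thus [K:Q] = 4 and Gal(K/Q) is generated by the two order-2 automorphisms sqrt(114) ↦ -sqrt(114) and sqrt(5) ↦ -sqrt(5), giving V_4.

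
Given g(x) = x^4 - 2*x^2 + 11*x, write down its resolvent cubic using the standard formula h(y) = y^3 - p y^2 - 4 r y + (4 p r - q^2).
h(y) = y^3 + 2*y^2 - 121

Identify coefficients: p = -2, q = 11, r = 0.
Plug into h(y) = y^3 - p y^2 - 4 r y + (4 p r - q^2):
  h(y) = y^3 - (-2) y^2 - 4*(0) y + (4*(-2)*(0) - (11)^2)
       = y^3 + (2) y^2 + (0) y + (-121).
Simplifying: h(y) = y^3 + 2*y^2 - 121.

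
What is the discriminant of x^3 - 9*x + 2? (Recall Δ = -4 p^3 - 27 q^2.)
Δ = 2808

For a depressed cubic x^3 + p x + q the discriminant is Δ = -4 p^3 - 27 q^2 = -4*(-9)^3 - 27*(2)^2 = 2916 - 108 = 2808.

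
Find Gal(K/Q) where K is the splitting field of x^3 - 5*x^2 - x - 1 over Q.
Gal(K/Q) = S_3 (symmetric group of order 6)

Compute the discriminant of x^3 + (-5)*x^2 + (-1)*x + (-1): Δ = -588. Since Δ is not a rational square, the Galois group is not contained in A_3; it must be the full S_3 (irreducibility of the cubic rules out anything smaller).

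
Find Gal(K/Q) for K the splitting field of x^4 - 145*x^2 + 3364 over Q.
Gal(K/Q) = Z/2Z (cyclic of order 2)

f factors as (x^2 - 116)(x^2 - 29), so the splitting field is K = Q(sqrt(116), sqrt(29)). The squarefree part of 116 is 29 and the squarefree part of 29 is also 29, so sqrt(116) and sqrt(29) are both rational multiples of sqrt(29). Hence Q(sqrt(116)) = Q(sqrt(29)) = Q(sqrt(29)), and the splitting field collapses to a single degree-2 extension with Galois group Z/2Z.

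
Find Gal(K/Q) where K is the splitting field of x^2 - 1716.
Gal(K/Q) = Z/2Z (cyclic of order 2)

x^2 - 1716 is irreducible over Q since 1716 is not a rational square. The splitting field Q(sqrt(1716)) has degree 2 over Q, and its unique nontrivial automorphism is sqrt(1716) ↦ -sqrt(1716). Hence Gal(Q(sqrt(1716))/Q) = Z/2Z.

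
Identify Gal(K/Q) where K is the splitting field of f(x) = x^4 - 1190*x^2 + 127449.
Gal(K/Q) = Z/2Z (cyclic of order 2)

f factors as (x^2 - 119)(x^2 - 1071), so the splitting field is K = Q(sqrt(119), sqrt(1071)). The squarefree part of 119 is 119 and the squarefree part of 1071 is also 119, so sqrt(119) and sqrt(1071) are both rational multiples of sqrt(119). Hence Q(sqrt(119)) = Q(sqrt(1071)) = Q(sqrt(119)), and the splitting field collapses to a single degree-2 extension with Galois group Z/2Z.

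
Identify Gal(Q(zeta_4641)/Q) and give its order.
|Gal(Q(zeta_4641)/Q)| = phi(4641) = 2304; group ≅ (Z/4641Z)^* ≅ Z/2Z × Z/6Z × Z/12Z × Z/16Z

The n-th cyclotomic polynomial Φ_4641(x) is the minimal polynomial of zeta_4641 over Q and has degree phi(4641) = 2304. So Q(zeta_4641) is a degree-2304 Galois extension with Galois group (Z/4641Z)^*. By CRT, (Z/4641Z)^* ≅ (Z/3Z)^* × (Z/7Z)^* × (Z/13Z)^* × (Z/17Z)^*. Each prime-power unit group is (Z/3Z)^* ≅ Z/2Z; (Z/7Z)^* ≅ Z/6Z; (Z/13Z)^* ≅ Z/12Z; (Z/17Z)^* ≅ Z/16Z. Hence Gal(Q(zeta_4641)/Q) ≅ Z/2Z × Z/6Z × Z/12Z × Z/16Z.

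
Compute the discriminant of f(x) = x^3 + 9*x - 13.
Δ = -7479

For a depressed cubic x^3 + p x + q the discriminant is Δ = -4 p^3 - 27 q^2 = -4*(9)^3 - 27*(-13)^2 = -2916 - 4563 = -7479.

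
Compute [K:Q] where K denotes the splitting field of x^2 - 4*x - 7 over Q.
[K:Q] = 2

The discriminant of x^2 + (-4)*x + (-7) is b^2 - 4c = 16 - (-28) = 44. Since 44 is not a perfect square in Q, the polynomial is irreducible over Q. Its two roots generate a degree-2 extension, so [K:Q] = 2.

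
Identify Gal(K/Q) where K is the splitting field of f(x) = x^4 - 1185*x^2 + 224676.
Gal(K/Q) = Z/2Z (cyclic of order 2)

f factors as (x^2 - 948)(x^2 - 237), so the splitting field is K = Q(sqrt(948), sqrt(237)). The squarefree part of 948 is 237 and the squarefree part of 237 is also 237, so sqrt(948) and sqrt(237) are both rational multiples of sqrt(237). Hence Q(sqrt(948)) = Q(sqrt(237)) = Q(sqrt(237)), and the splitting field collapses to a single degree-2 extension with Galois group Z/2Z.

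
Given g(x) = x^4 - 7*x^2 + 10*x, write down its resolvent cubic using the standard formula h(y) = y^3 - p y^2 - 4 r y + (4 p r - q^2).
h(y) = y^3 + 7*y^2 - 100

Identify coefficients: p = -7, q = 10, r = 0.
Plug into h(y) = y^3 - p y^2 - 4 r y + (4 p r - q^2):
  h(y) = y^3 - (-7) y^2 - 4*(0) y + (4*(-7)*(0) - (10)^2)
       = y^3 + (7) y^2 + (0) y + (-100).
Simplifying: h(y) = y^3 + 7*y^2 - 100.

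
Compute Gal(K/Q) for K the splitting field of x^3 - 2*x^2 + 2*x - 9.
Gal(K/Q) = S_3 (symmetric group of order 6)

Compute the discriminant of x^3 + (-2)*x^2 + (2)*x + (-9): Δ = -1843. Since Δ is not a rational square, the Galois group is not contained in A_3; it must be the full S_3 (irreducibility of the cubic rules out anything smaller).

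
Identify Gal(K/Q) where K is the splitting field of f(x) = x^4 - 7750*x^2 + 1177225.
Gal(K/Q) = Z/2Z (cyclic of order 2)

f factors as (x^2 - 155)(x^2 - 7595), so the splitting field is K = Q(sqrt(155), sqrt(7595)). The squarefree part of 155 is 155 and the squarefree part of 7595 is also 155, so sqrt(155) and sqrt(7595) are both rational multiples of sqrt(155). Hence Q(sqrt(155)) = Q(sqrt(7595)) = Q(sqrt(155)), and the splitting field collapses to a single degree-2 extension with Galois group Z/2Z.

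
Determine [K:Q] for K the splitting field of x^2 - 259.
[K:Q] = 2

The polynomial x^2 - 259 is irreducible over Q since 259 is not a perfect square. Its splitting field is Q(sqrt(259)), which has degree 2 over Q.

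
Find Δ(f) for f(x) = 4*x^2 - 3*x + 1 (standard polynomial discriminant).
Δ = -7

For a quadratic a x^2 + b x + c the discriminant is Δ = b^2 - 4ac = (-3)^2 - 4*(4)*(1) = 9 - (16) = -7.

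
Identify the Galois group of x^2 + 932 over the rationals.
Gal(K/Q) = Z/2Z (cyclic of order 2)

x^2 + 932 is irreducible over Q since -932 is not a rational square. The splitting field Q(sqrt(-932)) has degree 2 over Q, and its unique nontrivial automorphism is sqrt(-932) ↦ -sqrt(-932). Hence Gal(Q(sqrt(-932))/Q) = Z/2Z.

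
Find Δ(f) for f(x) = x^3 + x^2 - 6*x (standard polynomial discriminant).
Δ = 900

For x^3 + a x^2 + b x + c the discriminant is Δ = 18 a b c - 4 a^3 c + a^2 b^2 - 4 b^3 - 27 c^2.
Plug a = 1, b = -6, c = 0:
  18*(1)*(-6)*(0) - 4*(1)^3*(0) + (1)^2*(-6)^2 - 4*(-6)^3 - 27*(0)^2
  = 0 + (0) + 36 + (864) + (0)
  = 900.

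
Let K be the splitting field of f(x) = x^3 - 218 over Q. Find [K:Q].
[K:Q] = 6

x^3 - 218 has one real root r = 218^(1/3) and two complex roots r*zeta_3, r*zeta_3^2 where zeta_3 = e^(2*pi*i/3). The splitting field is Q(r, zeta_3). [Q(r):Q] = 3 and [Q(zeta_3):Q] = 2 with gcd = 1, so [Q(r, zeta_3):Q] = 3 * 2 = 6.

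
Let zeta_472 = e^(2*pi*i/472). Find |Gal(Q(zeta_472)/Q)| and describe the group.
|Gal(Q(zeta_472)/Q)| = phi(472) = 232; group ≅ (Z/472Z)^* ≅ Z/2Z × Z/2Z × Z/58Z

The n-th cyclotomic polynomial Φ_472(x) is the minimal polynomial of zeta_472 over Q and has degree phi(472) = 232. So Q(zeta_472) is a degree-232 Galois extension with Galois group (Z/472Z)^*. By CRT, (Z/472Z)^* ≅ (Z/8Z)^* × (Z/59Z)^*. Each prime-power unit group is (Z/8Z)^* ≅ Z/2Z × Z/2Z; (Z/59Z)^* ≅ Z/58Z. Hence Gal(Q(zeta_472)/Q) ≅ Z/2Z × Z/2Z × Z/58Z.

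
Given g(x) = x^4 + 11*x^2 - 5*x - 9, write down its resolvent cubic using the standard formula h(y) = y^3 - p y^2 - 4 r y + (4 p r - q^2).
h(y) = y^3 - 11*y^2 + 36*y - 421

Identify coefficients: p = 11, q = -5, r = -9.
Plug into h(y) = y^3 - p y^2 - 4 r y + (4 p r - q^2):
  h(y) = y^3 - (11) y^2 - 4*(-9) y + (4*(11)*(-9) - (-5)^2)
       = y^3 + (-11) y^2 + (36) y + (-421).
Simplifying: h(y) = y^3 - 11*y^2 + 36*y - 421.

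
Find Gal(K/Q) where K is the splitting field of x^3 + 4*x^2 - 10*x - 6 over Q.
Gal(K/Q) = S_3 (symmetric group of order 6)

Compute the discriminant of x^3 + (4)*x^2 + (-10)*x + (-6): Δ = 10484. Since Δ is not a rational square, the Galois group is not contained in A_3; it must be the full S_3 (irreducibility of the cubic rules out anything smaller).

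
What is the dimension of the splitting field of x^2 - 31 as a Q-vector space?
[K:Q] = 2

The polynomial x^2 - 31 is irreducible over Q since 31 is not a perfect square. Its splitting field is Q(sqrt(31)), which has degree 2 over Q.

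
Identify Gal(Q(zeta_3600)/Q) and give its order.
|Gal(Q(zeta_3600)/Q)| = phi(3600) = 960; group ≅ (Z/3600Z)^* ≅ Z/2Z × Z/4Z × Z/6Z × Z/20Z

The n-th cyclotomic polynomial Φ_3600(x) is the minimal polynomial of zeta_3600 over Q and has degree phi(3600) = 960. So Q(zeta_3600) is a degree-960 Galois extension with Galois group (Z/3600Z)^*. By CRT, (Z/3600Z)^* ≅ (Z/16Z)^* × (Z/9Z)^* × (Z/25Z)^*. Each prime-power unit group is (Z/16Z)^* ≅ Z/2Z × Z/4Z; (Z/9Z)^* ≅ Z/6Z; (Z/25Z)^* ≅ Z/20Z. Hence Gal(Q(zeta_3600)/Q) ≅ Z/2Z × Z/4Z × Z/6Z × Z/20Z.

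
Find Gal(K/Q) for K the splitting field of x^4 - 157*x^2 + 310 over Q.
Gal(K/Q) = V_4 (Klein four-group, Z/2Z × Z/2Z)

f factors as (x^2 - 2)(x^2 - 155), so the splitting field is K = Q(sqrt(2), sqrt(155)). The elements 2, 155, 310 are all non-squares in Q, so sqrt(2) and sqrt(155) generate independent quadratic extensions. Thus [K:Q] = 4 and Gal(K/Q) is generated by the two order-2 automorphisms sqrt(2) ↦ -sqrt(2) and sqrt(155) ↦ -sqrt(155), giving V_4.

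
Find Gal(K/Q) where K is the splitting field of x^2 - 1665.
Gal(K/Q) = Z/2Z (cyclic of order 2)

x^2 - 1665 is irreducible over Q since 1665 is not a rational square. The splitting field Q(sqrt(1665)) has degree 2 over Q, and its unique nontrivial automorphism is sqrt(1665) ↦ -sqrt(1665). Hence Gal(Q(sqrt(1665))/Q) = Z/2Z.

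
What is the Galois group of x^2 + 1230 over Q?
Gal(K/Q) = Z/2Z (cyclic of order 2)

x^2 + 1230 is irreducible over Q since -1230 is not a rational square. The splitting field Q(sqrt(-1230)) has degree 2 over Q, and its unique nontrivial automorphism is sqrt(-1230) ↦ -sqrt(-1230). Hence Gal(Q(sqrt(-1230))/Q) = Z/2Z.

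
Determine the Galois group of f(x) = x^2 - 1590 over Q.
Gal(K/Q) = Z/2Z (cyclic of order 2)

x^2 - 1590 is irreducible over Q since 1590 is not a rational square. The splitting field Q(sqrt(1590)) has degree 2 over Q, and its unique nontrivial automorphism is sqrt(1590) ↦ -sqrt(1590). Hence Gal(Q(sqrt(1590))/Q) = Z/2Z.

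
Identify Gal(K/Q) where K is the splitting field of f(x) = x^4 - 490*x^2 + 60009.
Gal(K/Q) = V_4 (Klein four-group, Z/2Z × Z/2Z)

f factors as (x^2 - 249)(x^2 - 241), so the splitting field is K = Q(sqrt(249), sqrt(241)). The elements 249, 241, 60009 are all non-squares in Q, so sqrt(249) and sqrt(241) generate independent quadratic extensions. Thus [K:Q] = 4 and Gal(K/Q) is generated by the two order-2 automorphisms sqrt(249) ↦ -sqrt(249) and sqrt(241) ↦ -sqrt(241), giving V_4.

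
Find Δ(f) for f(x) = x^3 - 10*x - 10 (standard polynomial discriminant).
Δ = 1300

For a depressed cubic x^3 + p x + q the discriminant is Δ = -4 p^3 - 27 q^2 = -4*(-10)^3 - 27*(-10)^2 = 4000 - 2700 = 1300.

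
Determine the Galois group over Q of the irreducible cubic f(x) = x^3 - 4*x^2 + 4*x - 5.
Gal(K/Q) = S_3 (symmetric group of order 6)

Compute the discriminant of x^3 + (-4)*x^2 + (4)*x + (-5): Δ = -515. Since Δ is not a rational square, the Galois group is not contained in A_3; it must be the full S_3 (irreducibility of the cubic rules out anything smaller).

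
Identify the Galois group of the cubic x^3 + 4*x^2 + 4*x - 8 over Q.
Gal(K/Q) = S_3 (symmetric group of order 6)

Compute the discriminant of x^3 + (4)*x^2 + (4)*x + (-8): Δ = -1984. Since Δ is not a rational square, the Galois group is not contained in A_3; it must be the full S_3 (irreducibility of the cubic rules out anything smaller).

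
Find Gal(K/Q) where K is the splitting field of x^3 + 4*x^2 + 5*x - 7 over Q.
Gal(K/Q) = S_3 (symmetric group of order 6)

Compute the discriminant of x^3 + (4)*x^2 + (5)*x + (-7): Δ = -2151. Since Δ is not a rational square, the Galois group is not contained in A_3; it must be the full S_3 (irreducibility of the cubic rules out anything smaller).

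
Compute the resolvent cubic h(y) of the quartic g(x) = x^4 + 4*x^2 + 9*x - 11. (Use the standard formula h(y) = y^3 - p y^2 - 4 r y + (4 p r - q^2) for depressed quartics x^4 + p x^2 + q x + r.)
h(y) = y^3 - 4*y^2 + 44*y - 257

Identify coefficients: p = 4, q = 9, r = -11.
Plug into h(y) = y^3 - p y^2 - 4 r y + (4 p r - q^2):
  h(y) = y^3 - (4) y^2 - 4*(-11) y + (4*(4)*(-11) - (9)^2)
       = y^3 + (-4) y^2 + (44) y + (-257).
Simplifying: h(y) = y^3 - 4*y^2 + 44*y - 257.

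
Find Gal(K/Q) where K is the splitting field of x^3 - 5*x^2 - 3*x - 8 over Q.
Gal(K/Q) = S_3 (symmetric group of order 6)

Compute the discriminant of x^3 + (-5)*x^2 + (-3)*x + (-8): Δ = -7555. Since Δ is not a rational square, the Galois group is not contained in A_3; it must be the full S_3 (irreducibility of the cubic rules out anything smaller).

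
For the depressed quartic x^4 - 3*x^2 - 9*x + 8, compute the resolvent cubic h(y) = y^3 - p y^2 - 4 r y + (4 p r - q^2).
h(y) = y^3 + 3*y^2 - 32*y - 177

Identify coefficients: p = -3, q = -9, r = 8.
Plug into h(y) = y^3 - p y^2 - 4 r y + (4 p r - q^2):
  h(y) = y^3 - (-3) y^2 - 4*(8) y + (4*(-3)*(8) - (-9)^2)
       = y^3 + (3) y^2 + (-32) y + (-177).
Simplifying: h(y) = y^3 + 3*y^2 - 32*y - 177.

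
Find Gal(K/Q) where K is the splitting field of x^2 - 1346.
Gal(K/Q) = Z/2Z (cyclic of order 2)

x^2 - 1346 is irreducible over Q since 1346 is not a rational square. The splitting field Q(sqrt(1346)) has degree 2 over Q, and its unique nontrivial automorphism is sqrt(1346) ↦ -sqrt(1346). Hence Gal(Q(sqrt(1346))/Q) = Z/2Z.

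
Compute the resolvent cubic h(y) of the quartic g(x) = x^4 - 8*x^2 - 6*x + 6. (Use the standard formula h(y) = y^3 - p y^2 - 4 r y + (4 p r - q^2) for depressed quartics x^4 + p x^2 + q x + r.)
h(y) = y^3 + 8*y^2 - 24*y - 228

Identify coefficients: p = -8, q = -6, r = 6.
Plug into h(y) = y^3 - p y^2 - 4 r y + (4 p r - q^2):
  h(y) = y^3 - (-8) y^2 - 4*(6) y + (4*(-8)*(6) - (-6)^2)
       = y^3 + (8) y^2 + (-24) y + (-228).
Simplifying: h(y) = y^3 + 8*y^2 - 24*y - 228.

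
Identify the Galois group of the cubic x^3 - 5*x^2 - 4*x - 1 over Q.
Gal(K/Q) = S_3 (symmetric group of order 6)

Compute the discriminant of x^3 + (-5)*x^2 + (-4)*x + (-1): Δ = -231. Since Δ is not a rational square, the Galois group is not contained in A_3; it must be the full S_3 (irreducibility of the cubic rules out anything smaller).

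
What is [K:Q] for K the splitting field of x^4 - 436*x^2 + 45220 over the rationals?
[K:Q] = 4

f factors as (x^2 - 170)(x^2 - 266); the splitting field is K = Q(sqrt(170), sqrt(266)). Since 170, 266, and 45220 are all non-squares in Q, the three subfields Q(sqrt(170)), Q(sqrt(266)), Q(sqrt(45220)) are distinct degree-2 extensions, so [K:Q] = 4 (Klein four Galois group).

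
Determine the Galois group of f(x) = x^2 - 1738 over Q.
Gal(K/Q) = Z/2Z (cyclic of order 2)

x^2 - 1738 is irreducible over Q since 1738 is not a rational square. The splitting field Q(sqrt(1738)) has degree 2 over Q, and its unique nontrivial automorphism is sqrt(1738) ↦ -sqrt(1738). Hence Gal(Q(sqrt(1738))/Q) = Z/2Z.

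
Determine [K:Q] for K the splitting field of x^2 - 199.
[K:Q] = 2

The polynomial x^2 - 199 is irreducible over Q since 199 is not a perfect square. Its splitting field is Q(sqrt(199)), which has degree 2 over Q.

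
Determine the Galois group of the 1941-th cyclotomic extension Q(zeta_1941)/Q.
|Gal(Q(zeta_1941)/Q)| = phi(1941) = 1292; group ≅ (Z/1941Z)^* ≅ Z/2Z × Z/646Z

The n-th cyclotomic polynomial Φ_1941(x) is the minimal polynomial of zeta_1941 over Q and has degree phi(1941) = 1292. So Q(zeta_1941) is a degree-1292 Galois extension with Galois group (Z/1941Z)^*. By CRT, (Z/1941Z)^* ≅ (Z/3Z)^* × (Z/647Z)^*. Each prime-power unit group is (Z/3Z)^* ≅ Z/2Z; (Z/647Z)^* ≅ Z/646Z. Hence Gal(Q(zeta_1941)/Q) ≅ Z/2Z × Z/646Z.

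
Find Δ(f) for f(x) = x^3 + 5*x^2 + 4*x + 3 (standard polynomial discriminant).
Δ = -519

For x^3 + a x^2 + b x + c the discriminant is Δ = 18 a b c - 4 a^3 c + a^2 b^2 - 4 b^3 - 27 c^2.
Plug a = 5, b = 4, c = 3:
  18*(5)*(4)*(3) - 4*(5)^3*(3) + (5)^2*(4)^2 - 4*(4)^3 - 27*(3)^2
  = 1080 + (-1500) + 400 + (-256) + (-243)
  = -519.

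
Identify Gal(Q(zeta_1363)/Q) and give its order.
|Gal(Q(zeta_1363)/Q)| = phi(1363) = 1288; group ≅ (Z/1363Z)^* ≅ Z/28Z × Z/46Z

The n-th cyclotomic polynomial Φ_1363(x) is the minimal polynomial of zeta_1363 over Q and has degree phi(1363) = 1288. So Q(zeta_1363) is a degree-1288 Galois extension with Galois group (Z/1363Z)^*. By CRT, (Z/1363Z)^* ≅ (Z/29Z)^* × (Z/47Z)^*. Each prime-power unit group is (Z/29Z)^* ≅ Z/28Z; (Z/47Z)^* ≅ Z/46Z. Hence Gal(Q(zeta_1363)/Q) ≅ Z/28Z × Z/46Z.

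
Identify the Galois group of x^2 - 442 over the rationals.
Gal(K/Q) = Z/2Z (cyclic of order 2)

x^2 - 442 is irreducible over Q since 442 is not a rational square. The splitting field Q(sqrt(442)) has degree 2 over Q, and its unique nontrivial automorphism is sqrt(442) ↦ -sqrt(442). Hence Gal(Q(sqrt(442))/Q) = Z/2Z.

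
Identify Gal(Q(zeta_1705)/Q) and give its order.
|Gal(Q(zeta_1705)/Q)| = phi(1705) = 1200; group ≅ (Z/1705Z)^* ≅ Z/4Z × Z/10Z × Z/30Z

The n-th cyclotomic polynomial Φ_1705(x) is the minimal polynomial of zeta_1705 over Q and has degree phi(1705) = 1200. So Q(zeta_1705) is a degree-1200 Galois extension with Galois group (Z/1705Z)^*. By CRT, (Z/1705Z)^* ≅ (Z/5Z)^* × (Z/11Z)^* × (Z/31Z)^*. Each prime-power unit group is (Z/5Z)^* ≅ Z/4Z; (Z/11Z)^* ≅ Z/10Z; (Z/31Z)^* ≅ Z/30Z. Hence Gal(Q(zeta_1705)/Q) ≅ Z/4Z × Z/10Z × Z/30Z.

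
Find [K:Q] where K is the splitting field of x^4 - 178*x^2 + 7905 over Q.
[K:Q] = 4

f factors as (x^2 - 85)(x^2 - 93); the splitting field is K = Q(sqrt(85), sqrt(93)). Since 85, 93, and 7905 are all non-squares in Q, the three subfields Q(sqrt(85)), Q(sqrt(93)), Q(sqrt(7905)) are distinct degree-2 extensions, so [K:Q] = 4 (Klein four Galois group).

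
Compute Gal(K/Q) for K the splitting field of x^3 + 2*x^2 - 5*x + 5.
Gal(K/Q) = S_3 (symmetric group of order 6)

Compute the discriminant of x^3 + (2)*x^2 + (-5)*x + (5): Δ = -1135. Since Δ is not a rational square, the Galois group is not contained in A_3; it must be the full S_3 (irreducibility of the cubic rules out anything smaller).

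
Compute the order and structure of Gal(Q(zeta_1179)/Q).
|Gal(Q(zeta_1179)/Q)| = phi(1179) = 780; group ≅ (Z/1179Z)^* ≅ Z/6Z × Z/130Z

The n-th cyclotomic polynomial Φ_1179(x) is the minimal polynomial of zeta_1179 over Q and has degree phi(1179) = 780. So Q(zeta_1179) is a degree-780 Galois extension with Galois group (Z/1179Z)^*. By CRT, (Z/1179Z)^* ≅ (Z/9Z)^* × (Z/131Z)^*. Each prime-power unit group is (Z/9Z)^* ≅ Z/6Z; (Z/131Z)^* ≅ Z/130Z. Hence Gal(Q(zeta_1179)/Q) ≅ Z/6Z × Z/130Z.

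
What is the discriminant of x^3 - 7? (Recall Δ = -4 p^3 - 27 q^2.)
Δ = -1323

For a depressed cubic x^3 + p x + q the discriminant is Δ = -4 p^3 - 27 q^2 = -4*(0)^3 - 27*(-7)^2 = 0 - 1323 = -1323.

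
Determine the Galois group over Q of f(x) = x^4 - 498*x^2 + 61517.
Gal(K/Q) = V_4 (Klein four-group, Z/2Z × Z/2Z)

f factors as (x^2 - 271)(x^2 - 227), so the splitting field is K = Q(sqrt(271), sqrt(227)). The elements 271, 227, 61517 are all non-squares in Q, so sqrt(271) and sqrt(227) generate independent quadratic extensions. Thus [K:Q] = 4 and Gal(K/Q) is generated by the two order-2 automorphisms sqrt(271) ↦ -sqrt(271) and sqrt(227) ↦ -sqrt(227), giving V_4.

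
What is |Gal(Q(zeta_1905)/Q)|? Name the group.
|Gal(Q(zeta_1905)/Q)| = phi(1905) = 1008; group ≅ (Z/1905Z)^* ≅ Z/2Z × Z/4Z × Z/126Z

The n-th cyclotomic polynomial Φ_1905(x) is the minimal polynomial of zeta_1905 over Q and has degree phi(1905) = 1008. So Q(zeta_1905) is a degree-1008 Galois extension with Galois group (Z/1905Z)^*. By CRT, (Z/1905Z)^* ≅ (Z/3Z)^* × (Z/5Z)^* × (Z/127Z)^*. Each prime-power unit group is (Z/3Z)^* ≅ Z/2Z; (Z/5Z)^* ≅ Z/4Z; (Z/127Z)^* ≅ Z/126Z. Hence Gal(Q(zeta_1905)/Q) ≅ Z/2Z × Z/4Z × Z/126Z.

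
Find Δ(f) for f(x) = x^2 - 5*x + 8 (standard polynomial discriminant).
Δ = -7

For a quadratic a x^2 + b x + c the discriminant is Δ = b^2 - 4ac = (-5)^2 - 4*(1)*(8) = 25 - (32) = -7.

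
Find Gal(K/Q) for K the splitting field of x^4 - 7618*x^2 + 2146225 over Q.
Gal(K/Q) = Z/2Z (cyclic of order 2)

f factors as (x^2 - 7325)(x^2 - 293), so the splitting field is K = Q(sqrt(7325), sqrt(293)). The squarefree part of 7325 is 293 and the squarefree part of 293 is also 293, so sqrt(7325) and sqrt(293) are both rational multiples of sqrt(293). Hence Q(sqrt(7325)) = Q(sqrt(293)) = Q(sqrt(293)), and the splitting field collapses to a single degree-2 extension with Galois group Z/2Z.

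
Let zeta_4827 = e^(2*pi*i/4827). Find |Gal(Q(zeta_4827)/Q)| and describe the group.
|Gal(Q(zeta_4827)/Q)| = phi(4827) = 3216; group ≅ (Z/4827Z)^* ≅ Z/2Z × Z/1608Z

The n-th cyclotomic polynomial Φ_4827(x) is the minimal polynomial of zeta_4827 over Q and has degree phi(4827) = 3216. So Q(zeta_4827) is a degree-3216 Galois extension with Galois group (Z/4827Z)^*. By CRT, (Z/4827Z)^* ≅ (Z/3Z)^* × (Z/1609Z)^*. Each prime-power unit group is (Z/3Z)^* ≅ Z/2Z; (Z/1609Z)^* ≅ Z/1608Z. Hence Gal(Q(zeta_4827)/Q) ≅ Z/2Z × Z/1608Z.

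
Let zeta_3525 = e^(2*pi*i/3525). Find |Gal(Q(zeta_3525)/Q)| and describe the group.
|Gal(Q(zeta_3525)/Q)| = phi(3525) = 1840; group ≅ (Z/3525Z)^* ≅ Z/2Z × Z/20Z × Z/46Z

The n-th cyclotomic polynomial Φ_3525(x) is the minimal polynomial of zeta_3525 over Q and has degree phi(3525) = 1840. So Q(zeta_3525) is a degree-1840 Galois extension with Galois group (Z/3525Z)^*. By CRT, (Z/3525Z)^* ≅ (Z/3Z)^* × (Z/25Z)^* × (Z/47Z)^*. Each prime-power unit group is (Z/3Z)^* ≅ Z/2Z; (Z/25Z)^* ≅ Z/20Z; (Z/47Z)^* ≅ Z/46Z. Hence Gal(Q(zeta_3525)/Q) ≅ Z/2Z × Z/20Z × Z/46Z.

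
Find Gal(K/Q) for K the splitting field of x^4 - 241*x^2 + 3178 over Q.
Gal(K/Q) = V_4 (Klein four-group, Z/2Z × Z/2Z)

f factors as (x^2 - 14)(x^2 - 227), so the splitting field is K = Q(sqrt(14), sqrt(227)). The elements 14, 227, 3178 are all non-squares in Q, so sqrt(14) and sqrt(227) generate independent quadratic extensions. Thus [K:Q] = 4 and Gal(K/Q) is generated by the two order-2 automorphisms sqrt(14) ↦ -sqrt(14) and sqrt(227) ↦ -sqrt(227), giving V_4.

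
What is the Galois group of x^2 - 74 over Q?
Gal(K/Q) = Z/2Z (cyclic of order 2)

x^2 - 74 is irreducible over Q since 74 is not a rational square. The splitting field Q(sqrt(74)) has degree 2 over Q, and its unique nontrivial automorphism is sqrt(74) ↦ -sqrt(74). Hence Gal(Q(sqrt(74))/Q) = Z/2Z.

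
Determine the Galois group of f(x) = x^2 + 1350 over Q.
Gal(K/Q) = Z/2Z (cyclic of order 2)

x^2 + 1350 is irreducible over Q since -1350 is not a rational square. The splitting field Q(sqrt(-1350)) has degree 2 over Q, and its unique nontrivial automorphism is sqrt(-1350) ↦ -sqrt(-1350). Hence Gal(Q(sqrt(-1350))/Q) = Z/2Z.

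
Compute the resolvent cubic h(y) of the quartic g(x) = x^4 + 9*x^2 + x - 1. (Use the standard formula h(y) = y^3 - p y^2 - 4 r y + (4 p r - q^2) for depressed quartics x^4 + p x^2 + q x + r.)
h(y) = y^3 - 9*y^2 + 4*y - 37

Identify coefficients: p = 9, q = 1, r = -1.
Plug into h(y) = y^3 - p y^2 - 4 r y + (4 p r - q^2):
  h(y) = y^3 - (9) y^2 - 4*(-1) y + (4*(9)*(-1) - (1)^2)
       = y^3 + (-9) y^2 + (4) y + (-37).
Simplifying: h(y) = y^3 - 9*y^2 + 4*y - 37.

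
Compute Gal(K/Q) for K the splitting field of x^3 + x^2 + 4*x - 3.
Gal(K/Q) = S_3 (symmetric group of order 6)

Compute the discriminant of x^3 + (1)*x^2 + (4)*x + (-3): Δ = -687. Since Δ is not a rational square, the Galois group is not contained in A_3; it must be the full S_3 (irreducibility of the cubic rules out anything smaller).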